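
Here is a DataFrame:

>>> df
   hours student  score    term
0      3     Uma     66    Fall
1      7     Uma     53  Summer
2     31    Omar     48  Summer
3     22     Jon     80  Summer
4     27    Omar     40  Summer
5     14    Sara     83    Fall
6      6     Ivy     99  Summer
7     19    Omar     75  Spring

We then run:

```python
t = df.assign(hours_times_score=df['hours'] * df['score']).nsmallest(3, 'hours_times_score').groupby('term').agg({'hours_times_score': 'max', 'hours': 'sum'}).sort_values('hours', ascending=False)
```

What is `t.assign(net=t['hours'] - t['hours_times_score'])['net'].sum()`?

-776

add column hours_times_score = df['hours'] * df['score']:
   hours student  score    term  hours_times_score
0      3     Uma     66    Fall                198
1      7     Uma     53  Summer                371
2     31    Omar     48  Summer               1488
3     22     Jon     80  Summer               1760
4     27    Omar     40  Summer               1080
5     14    Sara     83    Fall               1162
6      6     Ivy     99  Summer                594
7     19    Omar     75  Spring               1425
take 3 rows with smallest hours_times_score:
   hours student  score    term  hours_times_score
0      3     Uma     66    Fall                198
1      7     Uma     53  Summer                371
6      6     Ivy     99  Summer                594
group by term: max(hours_times_score), sum(hours):
        hours_times_score  hours
term                            
Fall                  198      3
Summer                594     13
sort by hours descending:
        hours_times_score  hours
term                            
Summer                594     13
Fall                  198      3
add column net = t['hours'] - t['hours_times_score']:
        hours_times_score  hours  net
term                                 
Summer                594     13 -581
Fall                  198      3 -195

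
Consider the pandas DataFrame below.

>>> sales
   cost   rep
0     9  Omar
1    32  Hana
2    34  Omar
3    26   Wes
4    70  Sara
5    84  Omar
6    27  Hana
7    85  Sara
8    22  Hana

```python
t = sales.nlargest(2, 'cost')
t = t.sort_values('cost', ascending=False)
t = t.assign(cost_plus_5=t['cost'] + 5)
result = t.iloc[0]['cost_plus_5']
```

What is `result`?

take 2 rows with largest cost:
   cost   rep
7    85  Sara
5    84  Omar
sort by cost descending:
   cost   rep
7    85  Sara
5    84  Omar
add column cost_plus_5 = t['cost'] + 5:
   cost   rep  cost_plus_5
7    85  Sara           90
5    84  Omar           89

90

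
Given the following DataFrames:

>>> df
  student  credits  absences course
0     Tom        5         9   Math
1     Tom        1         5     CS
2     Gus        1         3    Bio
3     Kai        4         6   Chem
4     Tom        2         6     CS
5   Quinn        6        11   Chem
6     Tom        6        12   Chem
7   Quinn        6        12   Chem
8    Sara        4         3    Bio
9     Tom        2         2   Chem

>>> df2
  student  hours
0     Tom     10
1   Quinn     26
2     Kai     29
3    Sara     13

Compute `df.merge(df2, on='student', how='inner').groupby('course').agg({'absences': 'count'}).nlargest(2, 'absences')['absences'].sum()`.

merge on 'student' (how='inner') → 9 rows:
  student  credits  absences course  hours
0     Tom        5         9   Math     10
1     Tom        1         5     CS     10
2     Kai        4         6   Chem     29
3     Tom        2         6     CS     10
4   Quinn        6        11   Chem     26
5     Tom        6        12   Chem     10
6   Quinn        6        12   Chem     26
7    Sara        4         3    Bio     13
8     Tom        2         2   Chem     10
group by course, count of absences:
        absences
course          
Bio            1
CS             2
Chem           5
Math           1
take 2 rows with largest absences:
        absences
course          
Chem           5
CS             2
Taking the sum of column 'absences' gives 7.

7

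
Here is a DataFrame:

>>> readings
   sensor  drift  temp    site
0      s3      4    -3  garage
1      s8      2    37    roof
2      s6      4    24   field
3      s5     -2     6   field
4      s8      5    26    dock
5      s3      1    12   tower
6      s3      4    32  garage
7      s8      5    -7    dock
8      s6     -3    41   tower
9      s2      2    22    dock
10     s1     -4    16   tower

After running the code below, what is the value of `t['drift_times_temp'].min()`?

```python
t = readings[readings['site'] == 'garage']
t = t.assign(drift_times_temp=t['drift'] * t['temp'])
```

-12

filter rows where site == 'garage':
  sensor  drift  temp    site
0     s3      4    -3  garage
6     s3      4    32  garage
add column drift_times_temp = t['drift'] * t['temp']:
  sensor  drift  temp    site  drift_times_temp
0     s3      4    -3  garage               -12
6     s3      4    32  garage               128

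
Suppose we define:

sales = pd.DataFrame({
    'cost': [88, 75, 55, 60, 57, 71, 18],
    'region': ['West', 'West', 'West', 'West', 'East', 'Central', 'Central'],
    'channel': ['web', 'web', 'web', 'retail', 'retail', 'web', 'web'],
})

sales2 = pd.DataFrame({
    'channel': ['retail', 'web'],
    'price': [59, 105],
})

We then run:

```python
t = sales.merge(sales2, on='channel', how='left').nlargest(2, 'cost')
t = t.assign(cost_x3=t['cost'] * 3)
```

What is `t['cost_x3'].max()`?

264

merge on 'channel' (how='left') → 7 rows:
   cost   region channel  price
0    88     West     web    105
1    75     West     web    105
2    55     West     web    105
3    60     West  retail     59
4    57     East  retail     59
5    71  Central     web    105
6    18  Central     web    105
take 2 rows with largest cost:
   cost region channel  price
0    88   West     web    105
1    75   West     web    105
add column cost_x3 = t['cost'] * 3:
   cost region channel  price  cost_x3
0    88   West     web    105      264
1    75   West     web    105      225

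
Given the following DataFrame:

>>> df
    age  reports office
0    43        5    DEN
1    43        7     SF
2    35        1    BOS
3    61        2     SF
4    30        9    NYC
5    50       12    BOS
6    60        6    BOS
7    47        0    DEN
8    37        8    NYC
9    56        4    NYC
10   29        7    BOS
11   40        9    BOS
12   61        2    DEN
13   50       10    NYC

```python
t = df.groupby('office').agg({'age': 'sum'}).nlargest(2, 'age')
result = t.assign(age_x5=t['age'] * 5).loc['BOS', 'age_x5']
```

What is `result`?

group by office, sum of age:
        age
office     
BOS     214
DEN     151
NYC     173
SF      104
take 2 rows with largest age:
        age
office     
BOS     214
NYC     173
add column age_x5 = t['age'] * 5:
        age  age_x5
office             
BOS     214    1070
NYC     173     865
The value at row 'BOS', column 'age_x5' is 1070.

1070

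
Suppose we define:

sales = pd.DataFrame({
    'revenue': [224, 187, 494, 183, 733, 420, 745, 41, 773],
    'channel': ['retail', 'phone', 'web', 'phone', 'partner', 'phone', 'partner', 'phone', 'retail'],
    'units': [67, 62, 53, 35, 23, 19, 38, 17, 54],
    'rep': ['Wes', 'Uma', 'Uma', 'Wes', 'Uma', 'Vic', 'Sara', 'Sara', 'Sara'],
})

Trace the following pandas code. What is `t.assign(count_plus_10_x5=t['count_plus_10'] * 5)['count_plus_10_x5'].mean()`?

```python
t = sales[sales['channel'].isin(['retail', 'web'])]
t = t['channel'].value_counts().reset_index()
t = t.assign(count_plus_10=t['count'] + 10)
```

filter rows where channel in ['retail', 'web']:
   revenue channel  units   rep
0      224  retail     67   Wes
2      494     web     53   Uma
8      773  retail     54  Sara
value_counts of channel:
channel
retail    2
web       1
Name: count, dtype: int64
reset_index():
  channel  count
0  retail      2
1     web      1
add column count_plus_10 = t['count'] + 10:
  channel  count  count_plus_10
0  retail      2             12
1     web      1             11
add column count_plus_10_x5 = t['count_plus_10'] * 5:
  channel  count  count_plus_10  count_plus_10_x5
0  retail      2             12                60
1     web      1             11                55
Finally, mean of column 'count_plus_10_x5' = 57.5.

57.5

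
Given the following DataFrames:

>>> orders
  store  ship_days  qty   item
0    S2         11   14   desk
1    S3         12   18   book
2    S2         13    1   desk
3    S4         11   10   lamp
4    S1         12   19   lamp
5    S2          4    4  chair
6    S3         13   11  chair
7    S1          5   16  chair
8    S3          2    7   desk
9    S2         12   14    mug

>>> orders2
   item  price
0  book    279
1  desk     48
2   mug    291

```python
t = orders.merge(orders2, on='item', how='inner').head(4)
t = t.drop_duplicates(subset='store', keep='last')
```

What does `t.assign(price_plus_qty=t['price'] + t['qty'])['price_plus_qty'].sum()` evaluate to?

merge on 'item' (how='inner') → 5 rows:
  store  ship_days  qty  item  price
0    S2         11   14  desk     48
1    S3         12   18  book    279
2    S2         13    1  desk     48
3    S3          2    7  desk     48
4    S2         12   14   mug    291
take first 4 rows:
  store  ship_days  qty  item  price
0    S2         11   14  desk     48
1    S3         12   18  book    279
2    S2         13    1  desk     48
3    S3          2    7  desk     48
drop duplicate store (keep=last):
  store  ship_days  qty  item  price
2    S2         13    1  desk     48
3    S3          2    7  desk     48
add column price_plus_qty = t['price'] + t['qty']:
  store  ship_days  qty  item  price  price_plus_qty
2    S2         13    1  desk     48              49
3    S3          2    7  desk     48              55
The sum of column 'price_plus_qty' is 104.

104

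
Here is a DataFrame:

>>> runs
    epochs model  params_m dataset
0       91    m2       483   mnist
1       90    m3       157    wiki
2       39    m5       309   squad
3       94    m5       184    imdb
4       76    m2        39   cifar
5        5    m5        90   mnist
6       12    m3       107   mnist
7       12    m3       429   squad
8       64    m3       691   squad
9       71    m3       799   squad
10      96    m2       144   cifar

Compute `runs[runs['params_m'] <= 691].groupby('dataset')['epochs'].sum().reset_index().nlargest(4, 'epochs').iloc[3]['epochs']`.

94

filter rows where params_m <= 691:
    epochs model  params_m dataset
0       91    m2       483   mnist
1       90    m3       157    wiki
2       39    m5       309   squad
3       94    m5       184    imdb
4       76    m2        39   cifar
5        5    m5        90   mnist
6       12    m3       107   mnist
7       12    m3       429   squad
8       64    m3       691   squad
10      96    m2       144   cifar
group by dataset, sum of epochs:
dataset
cifar    172
imdb      94
mnist    108
squad    115
wiki      90
Name: epochs, dtype: int64
reset_index():
  dataset  epochs
0   cifar     172
1    imdb      94
2   mnist     108
3   squad     115
4    wiki      90
take 4 rows with largest epochs:
  dataset  epochs
0   cifar     172
3   squad     115
2   mnist     108
1    imdb      94
The value at position 3, column 'epochs' is 94.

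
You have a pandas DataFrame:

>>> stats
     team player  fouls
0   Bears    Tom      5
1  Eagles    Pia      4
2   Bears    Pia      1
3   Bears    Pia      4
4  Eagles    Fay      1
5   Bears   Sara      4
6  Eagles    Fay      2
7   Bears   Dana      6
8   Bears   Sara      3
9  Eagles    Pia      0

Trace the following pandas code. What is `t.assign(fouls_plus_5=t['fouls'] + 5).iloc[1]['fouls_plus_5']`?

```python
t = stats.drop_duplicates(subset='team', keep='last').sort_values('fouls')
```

8

drop duplicate team (keep=last):
     team player  fouls
8   Bears   Sara      3
9  Eagles    Pia      0
sort by fouls:
     team player  fouls
9  Eagles    Pia      0
8   Bears   Sara      3
add column fouls_plus_5 = t['fouls'] + 5:
     team player  fouls  fouls_plus_5
9  Eagles    Pia      0             5
8   Bears   Sara      3             8
Finally, value at position 1, column 'fouls_plus_5' = 8.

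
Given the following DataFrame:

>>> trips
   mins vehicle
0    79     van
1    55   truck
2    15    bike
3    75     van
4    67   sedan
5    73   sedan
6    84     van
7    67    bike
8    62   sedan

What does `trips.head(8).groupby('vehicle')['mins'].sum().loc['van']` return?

238

take first 8 rows:
   mins vehicle
0    79     van
1    55   truck
2    15    bike
3    75     van
4    67   sedan
5    73   sedan
6    84     van
7    67    bike
group by vehicle, sum of mins:
vehicle
bike      82
sedan    140
truck     55
van      238
Name: mins, dtype: int64
value at index 'van' → 238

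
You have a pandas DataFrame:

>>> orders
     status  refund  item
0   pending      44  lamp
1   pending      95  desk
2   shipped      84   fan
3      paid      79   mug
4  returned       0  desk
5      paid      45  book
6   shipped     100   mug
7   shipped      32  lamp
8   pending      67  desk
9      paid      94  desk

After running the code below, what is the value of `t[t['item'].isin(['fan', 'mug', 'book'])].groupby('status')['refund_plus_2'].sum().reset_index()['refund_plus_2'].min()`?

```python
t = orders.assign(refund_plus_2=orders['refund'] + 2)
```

128

add column refund_plus_2 = orders['refund'] + 2:
     status  refund  item  refund_plus_2
0   pending      44  lamp             46
1   pending      95  desk             97
2   shipped      84   fan             86
3      paid      79   mug             81
4  returned       0  desk              2
5      paid      45  book             47
6   shipped     100   mug            102
7   shipped      32  lamp             34
8   pending      67  desk             69
9      paid      94  desk             96
filter rows where item in ['fan', 'mug', 'book']:
    status  refund  item  refund_plus_2
2  shipped      84   fan             86
3     paid      79   mug             81
5     paid      45  book             47
6  shipped     100   mug            102
group by status, sum of refund_plus_2:
status
paid       128
shipped    188
Name: refund_plus_2, dtype: int64
reset_index():
    status  refund_plus_2
0     paid            128
1  shipped            188
The min of column 'refund_plus_2' is 128.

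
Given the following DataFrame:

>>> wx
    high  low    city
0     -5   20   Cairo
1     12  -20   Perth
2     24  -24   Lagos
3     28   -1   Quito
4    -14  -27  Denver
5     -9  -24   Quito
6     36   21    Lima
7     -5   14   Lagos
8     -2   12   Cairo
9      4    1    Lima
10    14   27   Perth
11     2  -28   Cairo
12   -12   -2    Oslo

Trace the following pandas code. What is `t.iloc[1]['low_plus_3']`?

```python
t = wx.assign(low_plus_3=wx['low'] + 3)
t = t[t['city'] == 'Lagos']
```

17

add column low_plus_3 = wx['low'] + 3:
    high  low    city  low_plus_3
0     -5   20   Cairo          23
1     12  -20   Perth         -17
2     24  -24   Lagos         -21
3     28   -1   Quito           2
4    -14  -27  Denver         -24
5     -9  -24   Quito         -21
6     36   21    Lima          24
7     -5   14   Lagos          17
8     -2   12   Cairo          15
9      4    1    Lima           4
10    14   27   Perth          30
11     2  -28   Cairo         -25
12   -12   -2    Oslo           1
filter rows where city == 'Lagos':
   high  low   city  low_plus_3
2    24  -24  Lagos         -21
7    -5   14  Lagos          17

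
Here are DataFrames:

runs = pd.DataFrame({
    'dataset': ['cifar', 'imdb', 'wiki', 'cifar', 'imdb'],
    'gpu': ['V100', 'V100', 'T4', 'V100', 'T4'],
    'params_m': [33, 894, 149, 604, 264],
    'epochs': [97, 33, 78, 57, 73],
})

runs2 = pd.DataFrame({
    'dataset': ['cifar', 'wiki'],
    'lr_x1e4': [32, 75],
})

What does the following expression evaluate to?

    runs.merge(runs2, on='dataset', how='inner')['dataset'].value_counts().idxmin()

merge on 'dataset' (how='inner') → 3 rows:
  dataset   gpu  params_m  epochs  lr_x1e4
0   cifar  V100        33      97       32
1    wiki    T4       149      78       75
2   cifar  V100       604      57       32
value_counts of dataset:
dataset
cifar    2
wiki     1
Name: count, dtype: int64

wiki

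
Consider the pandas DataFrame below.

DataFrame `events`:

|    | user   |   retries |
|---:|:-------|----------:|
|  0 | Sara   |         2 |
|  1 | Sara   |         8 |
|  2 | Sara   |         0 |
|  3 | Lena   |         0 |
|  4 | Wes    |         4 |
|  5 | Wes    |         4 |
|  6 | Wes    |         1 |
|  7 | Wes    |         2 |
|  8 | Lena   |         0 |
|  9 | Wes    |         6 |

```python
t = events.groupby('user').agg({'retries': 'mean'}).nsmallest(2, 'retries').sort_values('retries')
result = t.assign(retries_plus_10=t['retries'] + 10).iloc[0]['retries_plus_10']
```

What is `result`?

group by user, mean of retries:
       retries
user          
Lena  0.000000
Sara  3.333333
Wes   3.400000
take 2 rows with smallest retries:
       retries
user          
Lena  0.000000
Sara  3.333333
sort by retries:
       retries
user          
Lena  0.000000
Sara  3.333333
add column retries_plus_10 = t['retries'] + 10:
       retries  retries_plus_10
user                           
Lena  0.000000        10.000000
Sara  3.333333        13.333333
So iloc[0]['retries_plus_10'] = 10.0.

10.0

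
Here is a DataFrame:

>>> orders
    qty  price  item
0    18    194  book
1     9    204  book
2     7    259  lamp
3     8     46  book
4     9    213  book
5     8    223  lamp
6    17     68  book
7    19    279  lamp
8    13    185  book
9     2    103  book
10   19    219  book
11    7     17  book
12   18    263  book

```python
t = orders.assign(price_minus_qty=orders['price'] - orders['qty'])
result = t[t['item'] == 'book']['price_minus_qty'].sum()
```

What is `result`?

add column price_minus_qty = orders['price'] - orders['qty']:
    qty  price  item  price_minus_qty
0    18    194  book              176
1     9    204  book              195
2     7    259  lamp              252
3     8     46  book               38
4     9    213  book              204
5     8    223  lamp              215
6    17     68  book               51
7    19    279  lamp              260
8    13    185  book              172
9     2    103  book              101
10   19    219  book              200
11    7     17  book               10
12   18    263  book              245
filter rows where item == 'book':
    qty  price  item  price_minus_qty
0    18    194  book              176
1     9    204  book              195
3     8     46  book               38
4     9    213  book              204
6    17     68  book               51
8    13    185  book              172
9     2    103  book              101
10   19    219  book              200
11    7     17  book               10
12   18    263  book              245
Finally, sum of column 'price_minus_qty' = 1392.

1392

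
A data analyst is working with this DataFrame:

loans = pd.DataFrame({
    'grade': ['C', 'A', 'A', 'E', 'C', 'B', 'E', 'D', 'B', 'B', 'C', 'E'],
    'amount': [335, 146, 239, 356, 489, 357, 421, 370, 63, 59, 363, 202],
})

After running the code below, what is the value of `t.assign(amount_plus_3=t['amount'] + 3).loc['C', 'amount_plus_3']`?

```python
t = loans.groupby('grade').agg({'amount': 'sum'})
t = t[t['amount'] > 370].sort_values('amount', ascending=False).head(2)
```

1190

group by grade, sum of amount:
       amount
grade        
A         385
B         479
C        1187
D         370
E         979
filter rows where amount > 370:
       amount
grade        
A         385
B         479
C        1187
E         979
sort by amount descending:
       amount
grade        
C        1187
E         979
B         479
A         385
take first 2 rows:
       amount
grade        
C        1187
E         979
add column amount_plus_3 = t['amount'] + 3:
       amount  amount_plus_3
grade                       
C        1187           1190
E         979            982
So loc['C', 'amount_plus_3'] = 1190.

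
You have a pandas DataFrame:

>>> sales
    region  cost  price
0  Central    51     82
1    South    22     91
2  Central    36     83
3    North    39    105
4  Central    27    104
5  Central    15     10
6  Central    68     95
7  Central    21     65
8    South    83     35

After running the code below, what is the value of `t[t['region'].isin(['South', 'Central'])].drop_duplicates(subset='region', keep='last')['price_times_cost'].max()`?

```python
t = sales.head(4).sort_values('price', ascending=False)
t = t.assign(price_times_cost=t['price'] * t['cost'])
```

4182

take first 4 rows:
    region  cost  price
0  Central    51     82
1    South    22     91
2  Central    36     83
3    North    39    105
sort by price descending:
    region  cost  price
3    North    39    105
1    South    22     91
2  Central    36     83
0  Central    51     82
add column price_times_cost = t['price'] * t['cost']:
    region  cost  price  price_times_cost
3    North    39    105              4095
1    South    22     91              2002
2  Central    36     83              2988
0  Central    51     82              4182
filter rows where region in ['South', 'Central']:
    region  cost  price  price_times_cost
1    South    22     91              2002
2  Central    36     83              2988
0  Central    51     82              4182
drop duplicate region (keep=last):
    region  cost  price  price_times_cost
1    South    22     91              2002
0  Central    51     82              4182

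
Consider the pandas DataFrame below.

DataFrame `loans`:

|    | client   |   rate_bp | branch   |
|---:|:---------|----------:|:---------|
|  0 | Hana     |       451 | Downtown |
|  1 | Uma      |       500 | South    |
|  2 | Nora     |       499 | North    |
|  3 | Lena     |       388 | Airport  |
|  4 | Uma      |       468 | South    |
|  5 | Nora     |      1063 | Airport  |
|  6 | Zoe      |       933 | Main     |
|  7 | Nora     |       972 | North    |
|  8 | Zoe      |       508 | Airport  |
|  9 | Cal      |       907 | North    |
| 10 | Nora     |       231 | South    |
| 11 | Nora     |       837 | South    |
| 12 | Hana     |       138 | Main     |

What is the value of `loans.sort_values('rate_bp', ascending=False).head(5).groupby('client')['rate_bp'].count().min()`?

1

sort by rate_bp descending:
   client  rate_bp    branch
5    Nora     1063   Airport
7    Nora      972     North
6     Zoe      933      Main
9     Cal      907     North
11   Nora      837     South
8     Zoe      508   Airport
1     Uma      500     South
2    Nora      499     North
4     Uma      468     South
0    Hana      451  Downtown
3    Lena      388   Airport
10   Nora      231     South
12   Hana      138      Main
take first 5 rows:
   client  rate_bp   branch
5    Nora     1063  Airport
7    Nora      972    North
6     Zoe      933     Main
9     Cal      907    North
11   Nora      837    South
group by client, count of rate_bp:
client
Cal     1
Nora    3
Zoe     1
Name: rate_bp, dtype: int64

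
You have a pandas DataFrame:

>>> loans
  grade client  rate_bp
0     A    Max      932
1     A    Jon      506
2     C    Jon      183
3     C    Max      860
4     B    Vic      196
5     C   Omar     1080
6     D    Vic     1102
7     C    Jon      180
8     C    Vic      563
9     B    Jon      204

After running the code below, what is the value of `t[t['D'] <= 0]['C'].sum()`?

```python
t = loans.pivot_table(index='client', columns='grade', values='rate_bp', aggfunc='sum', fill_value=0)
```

pivot: rows=client, cols=grade, sum(rate_bp):
grade     A    B     C     D
client                      
Jon     506  204   363     0
Max     932    0   860     0
Omar      0    0  1080     0
Vic       0  196   563  1102
filter rows where D <= 0:
grade     A    B     C  D
client                   
Jon     506  204   363  0
Max     932    0   860  0
Omar      0    0  1080  0
sum of column 'C' → 2303

2303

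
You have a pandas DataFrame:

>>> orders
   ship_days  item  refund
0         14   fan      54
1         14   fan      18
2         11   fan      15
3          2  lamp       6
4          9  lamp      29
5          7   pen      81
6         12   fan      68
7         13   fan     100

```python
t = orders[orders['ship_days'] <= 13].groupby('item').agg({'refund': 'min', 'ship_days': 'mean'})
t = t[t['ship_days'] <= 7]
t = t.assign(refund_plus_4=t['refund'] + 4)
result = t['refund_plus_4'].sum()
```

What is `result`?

95

filter rows where ship_days <= 13:
   ship_days  item  refund
2         11   fan      15
3          2  lamp       6
4          9  lamp      29
5          7   pen      81
6         12   fan      68
7         13   fan     100
group by item: min(refund), mean(ship_days):
      refund  ship_days
item                   
fan       15       12.0
lamp       6        5.5
pen       81        7.0
filter rows where ship_days <= 7:
      refund  ship_days
item                   
lamp       6        5.5
pen       81        7.0
add column refund_plus_4 = t['refund'] + 4:
      refund  ship_days  refund_plus_4
item                                  
lamp       6        5.5             10
pen       81        7.0             85
Then the sum of column 'refund_plus_4': 95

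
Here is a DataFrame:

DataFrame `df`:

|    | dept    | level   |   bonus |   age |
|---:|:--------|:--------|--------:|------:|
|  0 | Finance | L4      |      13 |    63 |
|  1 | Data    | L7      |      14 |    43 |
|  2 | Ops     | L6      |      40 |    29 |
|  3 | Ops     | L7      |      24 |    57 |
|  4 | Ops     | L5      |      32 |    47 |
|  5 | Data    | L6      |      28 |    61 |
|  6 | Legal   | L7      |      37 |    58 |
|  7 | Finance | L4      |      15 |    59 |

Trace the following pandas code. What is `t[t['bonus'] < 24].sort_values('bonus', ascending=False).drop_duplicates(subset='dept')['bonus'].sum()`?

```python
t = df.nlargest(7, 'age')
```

29

take 7 rows with largest age:
      dept level  bonus  age
0  Finance    L4     13   63
5     Data    L6     28   61
7  Finance    L4     15   59
6    Legal    L7     37   58
3      Ops    L7     24   57
4      Ops    L5     32   47
1     Data    L7     14   43
filter rows where bonus < 24:
      dept level  bonus  age
0  Finance    L4     13   63
7  Finance    L4     15   59
1     Data    L7     14   43
sort by bonus descending:
      dept level  bonus  age
7  Finance    L4     15   59
1     Data    L7     14   43
0  Finance    L4     13   63
drop duplicate dept (keep=first):
      dept level  bonus  age
7  Finance    L4     15   59
1     Data    L7     14   43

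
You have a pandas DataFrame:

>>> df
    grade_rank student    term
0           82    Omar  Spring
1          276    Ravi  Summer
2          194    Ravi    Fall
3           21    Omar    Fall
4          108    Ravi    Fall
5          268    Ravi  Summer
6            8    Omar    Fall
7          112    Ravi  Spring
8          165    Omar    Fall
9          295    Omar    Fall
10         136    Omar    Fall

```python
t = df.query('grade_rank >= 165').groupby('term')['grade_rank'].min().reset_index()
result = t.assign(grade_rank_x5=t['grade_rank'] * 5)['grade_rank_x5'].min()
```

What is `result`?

filter rows where grade_rank >= 165:
   grade_rank student    term
1         276    Ravi  Summer
2         194    Ravi    Fall
5         268    Ravi  Summer
8         165    Omar    Fall
9         295    Omar    Fall
group by term, min of grade_rank:
term
Fall      165
Summer    268
Name: grade_rank, dtype: int64
reset_index():
     term  grade_rank
0    Fall         165
1  Summer         268
add column grade_rank_x5 = t['grade_rank'] * 5:
     term  grade_rank  grade_rank_x5
0    Fall         165            825
1  Summer         268           1340
Reading off the min of column 'grade_rank_x5', we get 825.

825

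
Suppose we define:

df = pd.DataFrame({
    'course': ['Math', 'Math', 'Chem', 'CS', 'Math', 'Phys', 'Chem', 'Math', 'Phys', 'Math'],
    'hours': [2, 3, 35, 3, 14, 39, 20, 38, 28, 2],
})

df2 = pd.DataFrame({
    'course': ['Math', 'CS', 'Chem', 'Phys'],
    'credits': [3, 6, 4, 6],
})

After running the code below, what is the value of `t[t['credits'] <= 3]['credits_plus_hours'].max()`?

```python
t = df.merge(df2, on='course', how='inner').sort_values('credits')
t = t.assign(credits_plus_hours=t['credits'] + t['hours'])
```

merge on 'course' (how='inner') → 10 rows:
  course  hours  credits
0   Math      2        3
1   Math      3        3
2   Chem     35        4
3     CS      3        6
4   Math     14        3
5   Phys     39        6
6   Chem     20        4
7   Math     38        3
8   Phys     28        6
9   Math      2        3
sort by credits:
  course  hours  credits
0   Math      2        3
1   Math      3        3
4   Math     14        3
7   Math     38        3
9   Math      2        3
2   Chem     35        4
6   Chem     20        4
3     CS      3        6
5   Phys     39        6
8   Phys     28        6
add column credits_plus_hours = t['credits'] + t['hours']:
  course  hours  credits  credits_plus_hours
0   Math      2        3                   5
1   Math      3        3                   6
4   Math     14        3                  17
7   Math     38        3                  41
9   Math      2        3                   5
2   Chem     35        4                  39
6   Chem     20        4                  24
3     CS      3        6                   9
5   Phys     39        6                  45
8   Phys     28        6                  34
filter rows where credits <= 3:
  course  hours  credits  credits_plus_hours
0   Math      2        3                   5
1   Math      3        3                   6
4   Math     14        3                  17
7   Math     38        3                  41
9   Math      2        3                   5
The max of column 'credits_plus_hours' is 41.

41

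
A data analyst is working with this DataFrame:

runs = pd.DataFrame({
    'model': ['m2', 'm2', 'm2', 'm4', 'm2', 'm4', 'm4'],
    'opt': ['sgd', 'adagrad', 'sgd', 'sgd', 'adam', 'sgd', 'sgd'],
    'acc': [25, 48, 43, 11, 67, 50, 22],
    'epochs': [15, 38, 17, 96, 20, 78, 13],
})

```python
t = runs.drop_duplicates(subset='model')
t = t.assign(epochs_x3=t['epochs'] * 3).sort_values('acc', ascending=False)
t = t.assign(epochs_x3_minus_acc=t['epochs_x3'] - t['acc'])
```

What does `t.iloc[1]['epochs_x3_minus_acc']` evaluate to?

drop duplicate model (keep=first):
  model  opt  acc  epochs
0    m2  sgd   25      15
3    m4  sgd   11      96
add column epochs_x3 = t['epochs'] * 3:
  model  opt  acc  epochs  epochs_x3
0    m2  sgd   25      15         45
3    m4  sgd   11      96        288
sort by acc descending:
  model  opt  acc  epochs  epochs_x3
0    m2  sgd   25      15         45
3    m4  sgd   11      96        288
add column epochs_x3_minus_acc = t['epochs_x3'] - t['acc']:
  model  opt  acc  epochs  epochs_x3  epochs_x3_minus_acc
0    m2  sgd   25      15         45                   20
3    m4  sgd   11      96        288                  277
Then the value at position 1, column 'epochs_x3_minus_acc': 277

277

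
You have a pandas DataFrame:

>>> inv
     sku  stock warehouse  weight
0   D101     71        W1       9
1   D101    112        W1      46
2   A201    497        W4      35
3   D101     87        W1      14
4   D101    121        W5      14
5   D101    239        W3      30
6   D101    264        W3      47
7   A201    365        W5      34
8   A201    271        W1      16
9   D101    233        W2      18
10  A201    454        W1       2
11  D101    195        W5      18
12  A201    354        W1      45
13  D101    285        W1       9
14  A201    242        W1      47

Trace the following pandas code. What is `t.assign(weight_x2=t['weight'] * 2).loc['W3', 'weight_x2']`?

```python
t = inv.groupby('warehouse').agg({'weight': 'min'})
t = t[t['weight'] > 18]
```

group by warehouse, min of weight:
           weight
warehouse        
W1              2
W2             18
W3             30
W4             35
W5             14
filter rows where weight > 18:
           weight
warehouse        
W3             30
W4             35
add column weight_x2 = t['weight'] * 2:
           weight  weight_x2
warehouse                   
W3             30         60
W4             35         70
Hence 60.

60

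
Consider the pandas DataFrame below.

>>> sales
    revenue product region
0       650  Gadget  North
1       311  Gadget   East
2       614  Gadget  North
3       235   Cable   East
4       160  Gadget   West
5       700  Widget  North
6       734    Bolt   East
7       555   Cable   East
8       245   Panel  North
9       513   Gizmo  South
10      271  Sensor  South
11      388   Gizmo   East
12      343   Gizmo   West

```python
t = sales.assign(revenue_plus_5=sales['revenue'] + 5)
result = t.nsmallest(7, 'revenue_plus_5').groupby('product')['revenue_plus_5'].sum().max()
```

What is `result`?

add column revenue_plus_5 = sales['revenue'] + 5:
    revenue product region  revenue_plus_5
0       650  Gadget  North             655
1       311  Gadget   East             316
2       614  Gadget  North             619
3       235   Cable   East             240
4       160  Gadget   West             165
5       700  Widget  North             705
6       734    Bolt   East             739
7       555   Cable   East             560
8       245   Panel  North             250
9       513   Gizmo  South             518
10      271  Sensor  South             276
11      388   Gizmo   East             393
12      343   Gizmo   West             348
take 7 rows with smallest revenue_plus_5:
    revenue product region  revenue_plus_5
4       160  Gadget   West             165
3       235   Cable   East             240
8       245   Panel  North             250
10      271  Sensor  South             276
1       311  Gadget   East             316
12      343   Gizmo   West             348
11      388   Gizmo   East             393
group by product, sum of revenue_plus_5:
product
Cable     240
Gadget    481
Gizmo     741
Panel     250
Sensor    276
Name: revenue_plus_5, dtype: int64

741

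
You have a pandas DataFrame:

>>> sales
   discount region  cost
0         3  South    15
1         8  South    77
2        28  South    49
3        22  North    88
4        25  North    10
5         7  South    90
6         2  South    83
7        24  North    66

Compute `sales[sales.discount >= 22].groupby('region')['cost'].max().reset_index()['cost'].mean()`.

filter rows where discount >= 22:
   discount region  cost
2        28  South    49
3        22  North    88
4        25  North    10
7        24  North    66
group by region, max of cost:
region
North    88
South    49
Name: cost, dtype: int64
reset_index():
  region  cost
0  North    88
1  South    49
Then the mean of column 'cost': 68.5

68.5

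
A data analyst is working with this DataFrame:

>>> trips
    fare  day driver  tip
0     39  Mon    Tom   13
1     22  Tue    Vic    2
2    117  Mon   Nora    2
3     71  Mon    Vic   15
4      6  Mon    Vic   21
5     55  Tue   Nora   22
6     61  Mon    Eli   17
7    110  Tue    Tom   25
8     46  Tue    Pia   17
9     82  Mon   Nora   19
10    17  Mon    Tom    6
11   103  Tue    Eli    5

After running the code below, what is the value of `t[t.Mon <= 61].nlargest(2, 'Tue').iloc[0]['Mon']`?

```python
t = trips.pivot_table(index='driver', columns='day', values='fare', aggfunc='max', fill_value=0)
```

39

pivot: rows=driver, cols=day, max(fare):
day     Mon  Tue
driver          
Eli      61  103
Nora    117   55
Pia       0   46
Tom      39  110
Vic      71   22
filter rows where Mon <= 61:
day     Mon  Tue
driver          
Eli      61  103
Pia       0   46
Tom      39  110
take 2 rows with largest Tue:
day     Mon  Tue
driver          
Tom      39  110
Eli      61  103
value at position 0, column 'Mon' → 39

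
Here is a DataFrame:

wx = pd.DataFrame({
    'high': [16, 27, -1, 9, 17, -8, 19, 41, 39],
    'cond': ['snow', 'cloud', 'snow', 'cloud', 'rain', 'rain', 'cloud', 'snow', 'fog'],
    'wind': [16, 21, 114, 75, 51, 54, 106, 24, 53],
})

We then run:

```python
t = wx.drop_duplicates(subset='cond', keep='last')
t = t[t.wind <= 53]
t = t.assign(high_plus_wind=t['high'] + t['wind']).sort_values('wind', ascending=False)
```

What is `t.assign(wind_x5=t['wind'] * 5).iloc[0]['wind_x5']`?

drop duplicate cond (keep=last):
   high   cond  wind
5    -8   rain    54
6    19  cloud   106
7    41   snow    24
8    39    fog    53
filter rows where wind <= 53:
   high  cond  wind
7    41  snow    24
8    39   fog    53
add column high_plus_wind = t['high'] + t['wind']:
   high  cond  wind  high_plus_wind
7    41  snow    24              65
8    39   fog    53              92
sort by wind descending:
   high  cond  wind  high_plus_wind
8    39   fog    53              92
7    41  snow    24              65
add column wind_x5 = t['wind'] * 5:
   high  cond  wind  high_plus_wind  wind_x5
8    39   fog    53              92      265
7    41  snow    24              65      120
Taking the value at position 0, column 'wind_x5' gives 265.

265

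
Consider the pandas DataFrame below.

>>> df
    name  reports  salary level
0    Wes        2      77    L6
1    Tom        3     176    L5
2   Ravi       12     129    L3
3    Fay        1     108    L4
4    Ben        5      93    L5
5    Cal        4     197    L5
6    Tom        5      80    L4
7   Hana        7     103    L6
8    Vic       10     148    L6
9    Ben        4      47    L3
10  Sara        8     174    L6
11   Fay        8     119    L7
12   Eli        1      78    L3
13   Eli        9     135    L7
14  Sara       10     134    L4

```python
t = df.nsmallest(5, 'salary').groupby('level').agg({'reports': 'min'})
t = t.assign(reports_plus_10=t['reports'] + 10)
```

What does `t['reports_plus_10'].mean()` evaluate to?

take 5 rows with smallest salary:
   name  reports  salary level
9   Ben        4      47    L3
0   Wes        2      77    L6
12  Eli        1      78    L3
6   Tom        5      80    L4
4   Ben        5      93    L5
group by level, min of reports:
       reports
level         
L3           1
L4           5
L5           5
L6           2
add column reports_plus_10 = t['reports'] + 10:
       reports  reports_plus_10
level                          
L3           1               11
L4           5               15
L5           5               15
L6           2               12
Reading off the mean of column 'reports_plus_10', we get 13.25.

13.25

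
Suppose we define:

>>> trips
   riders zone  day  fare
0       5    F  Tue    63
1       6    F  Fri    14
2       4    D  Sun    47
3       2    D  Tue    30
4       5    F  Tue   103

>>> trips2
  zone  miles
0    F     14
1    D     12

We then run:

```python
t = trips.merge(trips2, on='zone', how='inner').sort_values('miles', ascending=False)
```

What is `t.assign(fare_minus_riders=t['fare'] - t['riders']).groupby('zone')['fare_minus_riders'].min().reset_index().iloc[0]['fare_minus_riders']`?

28

merge on 'zone' (how='inner') → 5 rows:
   riders zone  day  fare  miles
0       5    F  Tue    63     14
1       6    F  Fri    14     14
2       4    D  Sun    47     12
3       2    D  Tue    30     12
4       5    F  Tue   103     14
sort by miles descending:
   riders zone  day  fare  miles
0       5    F  Tue    63     14
1       6    F  Fri    14     14
4       5    F  Tue   103     14
2       4    D  Sun    47     12
3       2    D  Tue    30     12
add column fare_minus_riders = t['fare'] - t['riders']:
   riders zone  day  fare  miles  fare_minus_riders
0       5    F  Tue    63     14                 58
1       6    F  Fri    14     14                  8
4       5    F  Tue   103     14                 98
2       4    D  Sun    47     12                 43
3       2    D  Tue    30     12                 28
group by zone, min of fare_minus_riders:
zone
D    28
F     8
Name: fare_minus_riders, dtype: int64
reset_index():
  zone  fare_minus_riders
0    D                 28
1    F                  8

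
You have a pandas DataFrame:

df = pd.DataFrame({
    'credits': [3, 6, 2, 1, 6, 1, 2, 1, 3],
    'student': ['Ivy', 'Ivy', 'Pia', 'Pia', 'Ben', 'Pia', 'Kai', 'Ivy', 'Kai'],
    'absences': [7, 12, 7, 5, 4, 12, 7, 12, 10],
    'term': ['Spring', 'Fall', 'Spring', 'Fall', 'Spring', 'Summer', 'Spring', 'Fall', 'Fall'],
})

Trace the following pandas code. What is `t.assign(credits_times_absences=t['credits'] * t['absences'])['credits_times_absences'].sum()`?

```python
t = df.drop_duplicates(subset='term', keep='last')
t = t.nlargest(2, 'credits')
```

44

drop duplicate term (keep=last):
   credits student  absences    term
5        1     Pia        12  Summer
6        2     Kai         7  Spring
8        3     Kai        10    Fall
take 2 rows with largest credits:
   credits student  absences    term
8        3     Kai        10    Fall
6        2     Kai         7  Spring
add column credits_times_absences = t['credits'] * t['absences']:
   credits student  absences    term  credits_times_absences
8        3     Kai        10    Fall                      30
6        2     Kai         7  Spring                      14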